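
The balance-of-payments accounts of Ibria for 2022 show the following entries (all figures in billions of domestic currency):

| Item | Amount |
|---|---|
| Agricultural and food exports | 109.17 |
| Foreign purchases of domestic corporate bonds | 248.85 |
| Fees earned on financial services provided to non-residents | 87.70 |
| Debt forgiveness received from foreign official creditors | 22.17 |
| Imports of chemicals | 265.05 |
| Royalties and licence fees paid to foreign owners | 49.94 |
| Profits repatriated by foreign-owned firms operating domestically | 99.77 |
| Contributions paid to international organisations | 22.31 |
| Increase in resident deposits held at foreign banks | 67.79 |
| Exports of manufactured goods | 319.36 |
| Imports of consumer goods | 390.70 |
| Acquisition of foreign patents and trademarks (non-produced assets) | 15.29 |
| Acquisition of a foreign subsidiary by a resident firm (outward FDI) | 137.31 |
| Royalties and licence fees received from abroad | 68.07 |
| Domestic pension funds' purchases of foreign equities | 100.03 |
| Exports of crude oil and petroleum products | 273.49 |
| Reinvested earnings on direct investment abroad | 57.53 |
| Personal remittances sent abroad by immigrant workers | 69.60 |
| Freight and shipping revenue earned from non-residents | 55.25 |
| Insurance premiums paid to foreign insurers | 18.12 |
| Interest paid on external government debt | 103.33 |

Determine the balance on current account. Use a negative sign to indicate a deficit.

-48.25

Goods: 109.17 + 319.36 - 265.05 + 273.49 - 390.70 = 46.27
Services: 68.07 + 55.25 - 18.12 + 87.70 - 49.94 = 142.96
Primary income: -103.33 + 57.53 - 99.77 = -145.57
Secondary income: -22.31 - 69.60 = -91.91
Current account = 46.27 + 142.96 + (-145.57) + (-91.91) = -48.25
(Excluded from the current account — financial account: foreign purchases of domestic corporate bonds 248.85, increase in resident deposits held at foreign banks 67.79, acquisition of a foreign subsidiary by a resident firm (outward FDI) 137.31, domestic pension funds' purchases of foreign equities 100.03; capital account: debt forgiveness received from foreign official creditors 22.17, acquisition of foreign patents and trademarks (non-produced assets) 15.29.)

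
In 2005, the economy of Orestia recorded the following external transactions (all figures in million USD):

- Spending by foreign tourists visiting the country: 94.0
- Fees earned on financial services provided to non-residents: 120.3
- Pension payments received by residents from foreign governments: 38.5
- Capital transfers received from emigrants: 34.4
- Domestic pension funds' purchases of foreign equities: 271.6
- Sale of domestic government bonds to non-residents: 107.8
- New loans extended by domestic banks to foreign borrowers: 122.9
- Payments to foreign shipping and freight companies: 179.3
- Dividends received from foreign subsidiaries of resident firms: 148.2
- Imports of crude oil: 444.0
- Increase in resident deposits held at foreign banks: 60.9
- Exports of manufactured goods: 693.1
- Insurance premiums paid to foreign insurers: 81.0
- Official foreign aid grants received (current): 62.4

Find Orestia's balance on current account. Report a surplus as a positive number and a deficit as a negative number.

Goods: 693.1 - 444.0 = 249.1
Services: -81.0 + 120.3 + 94.0 - 179.3 = -46.0
Primary income: 148.2
Secondary income: 62.4 + 38.5 = 100.9
Current account = 249.1 + (-46.0) + 148.2 + 100.9 = 452.2
(Excluded from the current account — capital account: capital transfers received from emigrants 34.4; financial account: domestic pension funds' purchases of foreign equities 271.6, sale of domestic government bonds to non-residents 107.8, new loans extended by domestic banks to foreign borrowers 122.9, increase in resident deposits held at foreign banks 60.9.)

452.2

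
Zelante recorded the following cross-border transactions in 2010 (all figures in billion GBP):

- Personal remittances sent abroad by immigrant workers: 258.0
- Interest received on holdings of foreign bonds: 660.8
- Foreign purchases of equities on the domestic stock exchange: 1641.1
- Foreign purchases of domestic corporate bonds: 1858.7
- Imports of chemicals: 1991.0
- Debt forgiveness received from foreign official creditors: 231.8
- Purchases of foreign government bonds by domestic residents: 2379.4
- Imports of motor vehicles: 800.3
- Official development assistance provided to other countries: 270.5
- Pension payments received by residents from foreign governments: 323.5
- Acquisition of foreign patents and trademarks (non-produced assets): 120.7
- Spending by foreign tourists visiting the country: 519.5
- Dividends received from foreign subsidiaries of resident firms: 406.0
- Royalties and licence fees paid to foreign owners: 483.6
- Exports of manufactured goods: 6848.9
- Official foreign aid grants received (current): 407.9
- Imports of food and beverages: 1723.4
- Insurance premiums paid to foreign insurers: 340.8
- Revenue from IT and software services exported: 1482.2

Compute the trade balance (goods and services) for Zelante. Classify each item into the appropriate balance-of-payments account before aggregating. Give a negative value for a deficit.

3511.5

Goods: 6848.9 - 800.3 - 1723.4 - 1991.0 = 2334.2
Services: -340.8 + 1482.2 + 519.5 - 483.6 = 1177.3
Trade balance = 2334.2 + 1177.3 = 3511.5
(Excluded from the trade balance — secondary income: personal remittances sent abroad by immigrant workers 258.0, official development assistance provided to other countries 270.5, pension payments received by residents from foreign governments 323.5, official foreign aid grants received (current) 407.9; primary income: interest received on holdings of foreign bonds 660.8, dividends received from foreign subsidiaries of resident firms 406.0; financial account: foreign purchases of equities on the domestic stock exchange 1641.1, foreign purchases of domestic corporate bonds 1858.7, purchases of foreign government bonds by domestic residents 2379.4; capital account: debt forgiveness received from foreign official creditors 231.8, acquisition of foreign patents and trademarks (non-produced assets) 120.7.)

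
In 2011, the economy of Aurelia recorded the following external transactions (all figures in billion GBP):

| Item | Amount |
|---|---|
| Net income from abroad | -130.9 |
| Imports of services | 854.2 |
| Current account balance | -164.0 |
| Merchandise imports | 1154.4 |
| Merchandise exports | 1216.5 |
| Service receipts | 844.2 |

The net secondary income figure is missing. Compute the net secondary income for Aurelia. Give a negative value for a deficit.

-85.2

Current account = goods balance + services balance + net primary income + net secondary income
Sum of the known components = -78.8
Net secondary income = CA - (known components) = -164.0 - (-78.8) = -85.2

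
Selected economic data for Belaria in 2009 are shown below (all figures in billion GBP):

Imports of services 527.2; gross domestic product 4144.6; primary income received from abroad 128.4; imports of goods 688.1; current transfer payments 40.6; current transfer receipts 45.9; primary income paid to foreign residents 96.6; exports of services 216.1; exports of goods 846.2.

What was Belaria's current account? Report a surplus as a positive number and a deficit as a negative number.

Goods balance = 846.2 - 688.1 = 158.1
Services balance = 216.1 - 527.2 = -311.1
Trade balance (goods + services) = 158.1 + (-311.1) = -153.0
Net primary income = 128.4 - 96.6 = 31.8
Net secondary income = 45.9 - 40.6 = 5.3
Current account = -153.0 + 31.8 + 5.3 = -115.9

-115.9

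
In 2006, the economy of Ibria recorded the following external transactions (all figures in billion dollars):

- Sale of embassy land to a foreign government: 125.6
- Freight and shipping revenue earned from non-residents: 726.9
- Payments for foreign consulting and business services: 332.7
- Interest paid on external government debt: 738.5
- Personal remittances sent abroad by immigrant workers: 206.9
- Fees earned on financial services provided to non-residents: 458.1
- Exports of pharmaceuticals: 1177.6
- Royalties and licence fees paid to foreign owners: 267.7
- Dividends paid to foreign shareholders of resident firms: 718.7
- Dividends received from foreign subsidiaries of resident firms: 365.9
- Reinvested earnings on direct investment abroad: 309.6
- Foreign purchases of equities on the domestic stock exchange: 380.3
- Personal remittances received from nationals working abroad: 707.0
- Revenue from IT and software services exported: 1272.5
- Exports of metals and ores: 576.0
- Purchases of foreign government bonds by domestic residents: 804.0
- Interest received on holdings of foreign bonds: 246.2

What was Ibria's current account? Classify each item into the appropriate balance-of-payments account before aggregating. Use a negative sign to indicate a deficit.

Goods: 576.0 + 1177.6 = 1753.6
Services: 726.9 - 332.7 + 458.1 + 1272.5 - 267.7 = 1857.1
Primary income: -718.7 + 246.2 + 365.9 + 309.6 - 738.5 = -535.5
Secondary income: 707.0 - 206.9 = 500.1
Current account = 1753.6 + 1857.1 + (-535.5) + 500.1 = 3575.3
(Excluded from the current account — capital account: sale of embassy land to a foreign government 125.6; financial account: foreign purchases of equities on the domestic stock exchange 380.3, purchases of foreign government bonds by domestic residents 804.0.)

3575.3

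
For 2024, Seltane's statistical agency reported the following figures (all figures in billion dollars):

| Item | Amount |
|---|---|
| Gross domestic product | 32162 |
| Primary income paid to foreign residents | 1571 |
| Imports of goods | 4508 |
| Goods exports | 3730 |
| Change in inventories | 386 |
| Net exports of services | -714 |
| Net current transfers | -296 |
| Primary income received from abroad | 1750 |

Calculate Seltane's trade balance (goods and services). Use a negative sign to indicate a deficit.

Goods balance = 3730 - 4508 = -778
Services balance = -714
Trade balance (goods + services) = -778 + (-714) = -1492

-1492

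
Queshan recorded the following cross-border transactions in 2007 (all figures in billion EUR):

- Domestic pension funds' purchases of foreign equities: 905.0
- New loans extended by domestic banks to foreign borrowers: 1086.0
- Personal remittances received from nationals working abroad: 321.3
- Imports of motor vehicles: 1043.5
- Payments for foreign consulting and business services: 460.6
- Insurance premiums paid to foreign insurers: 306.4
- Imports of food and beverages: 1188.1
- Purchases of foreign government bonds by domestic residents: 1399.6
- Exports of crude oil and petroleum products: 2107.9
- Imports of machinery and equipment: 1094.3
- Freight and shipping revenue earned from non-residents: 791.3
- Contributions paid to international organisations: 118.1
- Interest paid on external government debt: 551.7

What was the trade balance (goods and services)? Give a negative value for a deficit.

Goods: -1094.3 - 1043.5 - 1188.1 + 2107.9 = -1218.0
Services: -460.6 + 791.3 - 306.4 = 24.3
Trade balance = -1218.0 + 24.3 = -1193.7
(Excluded from the trade balance — financial account: domestic pension funds' purchases of foreign equities 905.0, new loans extended by domestic banks to foreign borrowers 1086.0, purchases of foreign government bonds by domestic residents 1399.6; secondary income: personal remittances received from nationals working abroad 321.3, contributions paid to international organisations 118.1; primary income: interest paid on external government debt 551.7.)

-1193.7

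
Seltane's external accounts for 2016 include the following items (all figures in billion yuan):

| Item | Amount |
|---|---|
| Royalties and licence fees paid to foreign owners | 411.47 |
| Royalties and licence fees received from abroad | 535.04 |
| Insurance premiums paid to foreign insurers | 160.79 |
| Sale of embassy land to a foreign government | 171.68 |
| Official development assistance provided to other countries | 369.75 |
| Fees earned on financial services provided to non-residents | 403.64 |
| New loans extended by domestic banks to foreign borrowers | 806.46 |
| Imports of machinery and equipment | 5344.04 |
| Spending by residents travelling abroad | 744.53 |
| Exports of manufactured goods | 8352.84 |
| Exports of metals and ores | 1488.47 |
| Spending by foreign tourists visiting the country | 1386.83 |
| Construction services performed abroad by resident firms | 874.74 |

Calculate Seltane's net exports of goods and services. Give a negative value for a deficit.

Goods: 1488.47 - 5344.04 + 8352.84 = 4497.27
Services: -160.79 + 535.04 + 874.74 + 403.64 - 744.53 - 411.47 + 1386.83 = 1883.46
Trade balance = 4497.27 + 1883.46 = 6380.73
(Excluded from the trade balance — capital account: sale of embassy land to a foreign government 171.68; secondary income: official development assistance provided to other countries 369.75; financial account: new loans extended by domestic banks to foreign borrowers 806.46.)

6380.73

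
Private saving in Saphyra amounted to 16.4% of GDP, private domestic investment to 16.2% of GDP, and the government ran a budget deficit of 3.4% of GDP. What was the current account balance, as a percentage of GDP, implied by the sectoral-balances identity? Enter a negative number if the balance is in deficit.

By the sectoral-balances identity, CA = (S_private - I) + (T - G).
Private balance = 16.4 - 16.2 = 0.2
Government balance (T - G) = -3.4
CA = 0.2 + (-3.4) = -3.2

-3.2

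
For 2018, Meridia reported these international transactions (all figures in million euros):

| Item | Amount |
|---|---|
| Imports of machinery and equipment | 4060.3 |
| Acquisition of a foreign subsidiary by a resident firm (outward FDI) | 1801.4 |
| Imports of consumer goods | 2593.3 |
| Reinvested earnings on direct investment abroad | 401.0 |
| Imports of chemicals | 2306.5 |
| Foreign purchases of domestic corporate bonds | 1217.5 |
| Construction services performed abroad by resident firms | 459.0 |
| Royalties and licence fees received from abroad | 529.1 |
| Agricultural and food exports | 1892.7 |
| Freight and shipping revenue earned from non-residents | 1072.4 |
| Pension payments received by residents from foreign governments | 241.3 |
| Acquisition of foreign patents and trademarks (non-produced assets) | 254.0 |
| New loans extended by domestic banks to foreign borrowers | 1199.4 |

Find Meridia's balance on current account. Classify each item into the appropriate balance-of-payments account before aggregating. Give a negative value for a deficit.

-4364.6

Goods: -2593.3 + 1892.7 - 2306.5 - 4060.3 = -7067.4
Services: 529.1 + 459.0 + 1072.4 = 2060.5
Primary income: 401.0
Secondary income: 241.3
Current account = (-7067.4) + 2060.5 + 401.0 + 241.3 = -4364.6
(Excluded from the current account — financial account: acquisition of a foreign subsidiary by a resident firm (outward FDI) 1801.4, foreign purchases of domestic corporate bonds 1217.5, new loans extended by domestic banks to foreign borrowers 1199.4; capital account: acquisition of foreign patents and trademarks (non-produced assets) 254.0.)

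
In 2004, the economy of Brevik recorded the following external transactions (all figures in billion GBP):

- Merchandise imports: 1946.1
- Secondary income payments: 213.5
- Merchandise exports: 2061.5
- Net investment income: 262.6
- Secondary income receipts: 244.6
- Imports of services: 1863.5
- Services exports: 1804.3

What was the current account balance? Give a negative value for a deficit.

Goods balance = 2061.5 - 1946.1 = 115.4
Services balance = 1804.3 - 1863.5 = -59.2
Trade balance (goods + services) = 115.4 + (-59.2) = 56.2
Net primary income = 262.6
Net secondary income = 244.6 - 213.5 = 31.1
Current account = 56.2 + 262.6 + 31.1 = 349.9

349.9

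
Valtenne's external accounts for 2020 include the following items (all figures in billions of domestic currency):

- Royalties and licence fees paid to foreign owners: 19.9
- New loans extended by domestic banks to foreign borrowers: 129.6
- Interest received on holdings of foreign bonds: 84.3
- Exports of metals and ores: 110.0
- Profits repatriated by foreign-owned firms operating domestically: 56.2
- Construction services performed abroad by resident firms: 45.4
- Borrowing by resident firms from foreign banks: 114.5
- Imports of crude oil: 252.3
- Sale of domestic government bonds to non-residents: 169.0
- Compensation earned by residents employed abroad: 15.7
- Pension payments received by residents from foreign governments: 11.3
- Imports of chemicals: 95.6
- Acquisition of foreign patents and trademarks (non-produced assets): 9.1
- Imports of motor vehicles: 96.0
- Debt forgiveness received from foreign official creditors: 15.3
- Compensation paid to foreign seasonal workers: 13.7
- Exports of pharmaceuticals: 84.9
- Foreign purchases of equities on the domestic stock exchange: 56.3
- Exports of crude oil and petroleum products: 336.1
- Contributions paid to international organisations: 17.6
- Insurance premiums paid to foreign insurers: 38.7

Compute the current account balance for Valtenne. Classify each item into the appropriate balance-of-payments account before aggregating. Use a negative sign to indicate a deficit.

Goods: 110.0 + 84.9 + 336.1 - 95.6 - 252.3 - 96.0 = 87.1
Services: -38.7 + 45.4 - 19.9 = -13.2
Primary income: -56.2 - 13.7 + 84.3 + 15.7 = 30.1
Secondary income: -17.6 + 11.3 = -6.3
Current account = 87.1 + (-13.2) + 30.1 + (-6.3) = 97.7
(Excluded from the current account — financial account: new loans extended by domestic banks to foreign borrowers 129.6, borrowing by resident firms from foreign banks 114.5, sale of domestic government bonds to non-residents 169.0, foreign purchases of equities on the domestic stock exchange 56.3; capital account: acquisition of foreign patents and trademarks (non-produced assets) 9.1, debt forgiveness received from foreign official creditors 15.3.)

97.7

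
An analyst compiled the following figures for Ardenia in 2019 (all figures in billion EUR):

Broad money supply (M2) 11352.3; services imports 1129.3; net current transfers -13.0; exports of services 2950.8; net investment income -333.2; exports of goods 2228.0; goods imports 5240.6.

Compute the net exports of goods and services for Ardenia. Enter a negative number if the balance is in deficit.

Goods balance = 2228.0 - 5240.6 = -3012.6
Services balance = 2950.8 - 1129.3 = 1821.5
Trade balance (goods + services) = -3012.6 + 1821.5 = -1191.1

-1191.1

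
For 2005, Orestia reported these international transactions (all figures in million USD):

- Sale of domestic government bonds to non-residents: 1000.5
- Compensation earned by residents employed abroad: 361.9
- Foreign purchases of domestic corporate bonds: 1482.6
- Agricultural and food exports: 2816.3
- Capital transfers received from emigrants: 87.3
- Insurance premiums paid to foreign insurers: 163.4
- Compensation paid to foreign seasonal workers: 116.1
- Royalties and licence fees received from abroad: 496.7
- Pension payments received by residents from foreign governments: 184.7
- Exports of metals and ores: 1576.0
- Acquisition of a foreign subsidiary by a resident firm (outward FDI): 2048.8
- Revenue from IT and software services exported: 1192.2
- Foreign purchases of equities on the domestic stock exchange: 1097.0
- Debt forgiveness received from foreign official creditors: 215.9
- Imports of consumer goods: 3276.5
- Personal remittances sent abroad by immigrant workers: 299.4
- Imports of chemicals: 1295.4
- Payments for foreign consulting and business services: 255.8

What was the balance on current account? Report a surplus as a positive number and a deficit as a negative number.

Goods: 2816.3 + 1576.0 - 1295.4 - 3276.5 = -179.6
Services: 496.7 - 163.4 - 255.8 + 1192.2 = 1269.7
Primary income: -116.1 + 361.9 = 245.8
Secondary income: 184.7 - 299.4 = -114.7
Current account = (-179.6) + 1269.7 + 245.8 + (-114.7) = 1221.2
(Excluded from the current account — financial account: sale of domestic government bonds to non-residents 1000.5, foreign purchases of domestic corporate bonds 1482.6, acquisition of a foreign subsidiary by a resident firm (outward FDI) 2048.8, foreign purchases of equities on the domestic stock exchange 1097.0; capital account: capital transfers received from emigrants 87.3, debt forgiveness received from foreign official creditors 215.9.)

1221.2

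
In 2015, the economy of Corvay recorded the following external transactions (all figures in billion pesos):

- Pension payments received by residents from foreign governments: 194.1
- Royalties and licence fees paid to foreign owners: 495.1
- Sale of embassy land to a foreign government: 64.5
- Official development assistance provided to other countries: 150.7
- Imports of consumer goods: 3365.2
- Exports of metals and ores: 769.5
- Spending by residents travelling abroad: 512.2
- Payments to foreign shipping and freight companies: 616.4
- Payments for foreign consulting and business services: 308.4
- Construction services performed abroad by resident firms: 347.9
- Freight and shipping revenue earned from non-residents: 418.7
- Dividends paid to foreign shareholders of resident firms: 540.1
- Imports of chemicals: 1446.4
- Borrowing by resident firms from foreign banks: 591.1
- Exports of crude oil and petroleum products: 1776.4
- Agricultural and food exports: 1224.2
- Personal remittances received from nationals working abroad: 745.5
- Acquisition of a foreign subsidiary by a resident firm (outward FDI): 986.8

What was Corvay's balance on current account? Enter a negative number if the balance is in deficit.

Goods: 1776.4 - 1446.4 - 3365.2 + 769.5 + 1224.2 = -1041.5
Services: -512.2 - 495.1 + 418.7 - 308.4 - 616.4 + 347.9 = -1165.5
Primary income: -540.1
Secondary income: 194.1 + 745.5 - 150.7 = 788.9
Current account = (-1041.5) + (-1165.5) + (-540.1) + 788.9 = -1958.2
(Excluded from the current account — capital account: sale of embassy land to a foreign government 64.5; financial account: borrowing by resident firms from foreign banks 591.1, acquisition of a foreign subsidiary by a resident firm (outward FDI) 986.8.)

-1958.2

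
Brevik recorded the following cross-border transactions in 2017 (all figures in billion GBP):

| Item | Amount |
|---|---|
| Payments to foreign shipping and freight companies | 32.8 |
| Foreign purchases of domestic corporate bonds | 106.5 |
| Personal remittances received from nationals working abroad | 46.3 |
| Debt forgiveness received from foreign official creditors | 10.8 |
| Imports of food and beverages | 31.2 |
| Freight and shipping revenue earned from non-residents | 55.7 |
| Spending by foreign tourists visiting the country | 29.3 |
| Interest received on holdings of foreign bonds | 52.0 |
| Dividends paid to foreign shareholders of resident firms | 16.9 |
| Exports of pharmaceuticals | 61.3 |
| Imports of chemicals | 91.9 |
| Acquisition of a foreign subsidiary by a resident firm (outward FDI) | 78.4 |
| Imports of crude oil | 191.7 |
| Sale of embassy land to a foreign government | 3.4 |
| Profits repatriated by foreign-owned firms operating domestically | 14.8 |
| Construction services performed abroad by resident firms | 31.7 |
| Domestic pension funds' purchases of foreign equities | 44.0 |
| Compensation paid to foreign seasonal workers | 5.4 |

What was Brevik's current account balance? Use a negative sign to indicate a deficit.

Goods: 61.3 - 91.9 - 31.2 - 191.7 = -253.5
Services: 29.3 + 31.7 - 32.8 + 55.7 = 83.9
Primary income: -5.4 - 14.8 + 52.0 - 16.9 = 14.9
Secondary income: 46.3
Current account = (-253.5) + 83.9 + 14.9 + 46.3 = -108.4
(Excluded from the current account — financial account: foreign purchases of domestic corporate bonds 106.5, acquisition of a foreign subsidiary by a resident firm (outward FDI) 78.4, domestic pension funds' purchases of foreign equities 44.0; capital account: debt forgiveness received from foreign official creditors 10.8, sale of embassy land to a foreign government 3.4.)

-108.4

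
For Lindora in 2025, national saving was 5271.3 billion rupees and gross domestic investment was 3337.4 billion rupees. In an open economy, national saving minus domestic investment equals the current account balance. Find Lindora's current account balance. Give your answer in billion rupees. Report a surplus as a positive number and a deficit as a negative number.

CA = S - I = 5271.3 - 3337.4 = 1933.9

1933.9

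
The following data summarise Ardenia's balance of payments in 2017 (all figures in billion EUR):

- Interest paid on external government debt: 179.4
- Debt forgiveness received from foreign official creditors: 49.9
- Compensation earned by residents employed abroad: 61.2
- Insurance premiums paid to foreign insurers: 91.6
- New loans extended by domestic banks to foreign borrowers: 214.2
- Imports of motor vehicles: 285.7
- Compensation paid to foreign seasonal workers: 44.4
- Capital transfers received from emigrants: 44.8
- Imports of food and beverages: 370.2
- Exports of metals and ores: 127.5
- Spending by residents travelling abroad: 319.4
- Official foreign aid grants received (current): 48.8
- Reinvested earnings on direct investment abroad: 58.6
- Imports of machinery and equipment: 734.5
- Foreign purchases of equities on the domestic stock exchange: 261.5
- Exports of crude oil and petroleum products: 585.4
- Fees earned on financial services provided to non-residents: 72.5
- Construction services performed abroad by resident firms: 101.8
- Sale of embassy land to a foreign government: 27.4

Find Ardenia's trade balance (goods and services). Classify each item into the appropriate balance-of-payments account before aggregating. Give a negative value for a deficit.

-914.2

Goods: 585.4 - 734.5 + 127.5 - 285.7 - 370.2 = -677.5
Services: 72.5 - 91.6 + 101.8 - 319.4 = -236.7
Trade balance = -677.5 + (-236.7) = -914.2
(Excluded from the trade balance — primary income: interest paid on external government debt 179.4, compensation earned by residents employed abroad 61.2, compensation paid to foreign seasonal workers 44.4, reinvested earnings on direct investment abroad 58.6; capital account: debt forgiveness received from foreign official creditors 49.9, capital transfers received from emigrants 44.8, sale of embassy land to a foreign government 27.4; financial account: new loans extended by domestic banks to foreign borrowers 214.2, foreign purchases of equities on the domestic stock exchange 261.5; secondary income: official foreign aid grants received (current) 48.8.)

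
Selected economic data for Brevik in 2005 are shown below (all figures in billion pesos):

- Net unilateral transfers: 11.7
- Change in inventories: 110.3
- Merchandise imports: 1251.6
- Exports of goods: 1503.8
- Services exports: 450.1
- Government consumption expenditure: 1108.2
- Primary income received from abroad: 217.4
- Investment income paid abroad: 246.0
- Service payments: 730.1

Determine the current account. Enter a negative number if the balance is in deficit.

Goods balance = 1503.8 - 1251.6 = 252.2
Services balance = 450.1 - 730.1 = -280.0
Trade balance (goods + services) = 252.2 + (-280.0) = -27.8
Net primary income = 217.4 - 246.0 = -28.6
Net secondary income = 11.7
Current account = -27.8 + (-28.6) + 11.7 = -44.7

-44.7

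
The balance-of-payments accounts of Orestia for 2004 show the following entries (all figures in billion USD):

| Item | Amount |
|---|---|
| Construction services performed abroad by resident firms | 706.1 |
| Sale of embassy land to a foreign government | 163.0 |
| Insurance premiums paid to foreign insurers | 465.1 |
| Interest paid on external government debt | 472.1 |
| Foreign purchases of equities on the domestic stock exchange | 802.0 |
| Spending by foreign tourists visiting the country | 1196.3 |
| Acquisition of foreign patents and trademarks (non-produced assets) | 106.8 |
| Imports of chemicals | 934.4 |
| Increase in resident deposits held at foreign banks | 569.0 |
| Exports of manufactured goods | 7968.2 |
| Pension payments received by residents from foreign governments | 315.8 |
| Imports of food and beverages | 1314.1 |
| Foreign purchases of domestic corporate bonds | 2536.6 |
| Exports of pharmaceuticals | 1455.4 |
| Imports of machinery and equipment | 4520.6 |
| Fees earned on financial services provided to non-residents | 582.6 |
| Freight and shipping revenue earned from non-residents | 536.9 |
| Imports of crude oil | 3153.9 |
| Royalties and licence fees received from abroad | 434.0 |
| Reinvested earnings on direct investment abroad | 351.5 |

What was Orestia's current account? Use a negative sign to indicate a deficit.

Goods: -3153.9 - 934.4 + 7968.2 - 1314.1 - 4520.6 + 1455.4 = -499.4
Services: 706.1 + 1196.3 + 434.0 + 536.9 - 465.1 + 582.6 = 2990.8
Primary income: 351.5 - 472.1 = -120.6
Secondary income: 315.8
Current account = (-499.4) + 2990.8 + (-120.6) + 315.8 = 2686.6
(Excluded from the current account — capital account: sale of embassy land to a foreign government 163.0, acquisition of foreign patents and trademarks (non-produced assets) 106.8; financial account: foreign purchases of equities on the domestic stock exchange 802.0, increase in resident deposits held at foreign banks 569.0, foreign purchases of domestic corporate bonds 2536.6.)

2686.6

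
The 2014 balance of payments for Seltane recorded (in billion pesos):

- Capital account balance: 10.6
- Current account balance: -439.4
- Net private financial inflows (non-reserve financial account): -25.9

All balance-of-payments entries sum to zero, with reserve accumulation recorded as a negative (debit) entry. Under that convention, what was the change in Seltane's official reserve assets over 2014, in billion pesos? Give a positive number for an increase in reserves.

-454.7

Official reserve transactions balance = -((-439.4) + 10.6 + (-25.9)) = 454.7
An accumulation of reserves is recorded as a debit (negative entry), so the change in the stock of reserves is the negative of that balance.
Change in official reserves = -(454.7) = -454.7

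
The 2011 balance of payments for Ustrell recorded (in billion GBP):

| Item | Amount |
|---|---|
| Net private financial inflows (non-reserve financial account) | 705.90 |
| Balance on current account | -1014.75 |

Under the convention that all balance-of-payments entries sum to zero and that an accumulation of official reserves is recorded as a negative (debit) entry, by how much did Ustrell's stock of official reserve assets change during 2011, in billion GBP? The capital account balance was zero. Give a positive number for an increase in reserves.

-308.85

Official reserve transactions balance = -((-1014.75) + 705.90) = 308.85
An accumulation of reserves is recorded as a debit (negative entry), so the change in the stock of reserves is the negative of that balance.
Change in official reserves = -(308.85) = -308.85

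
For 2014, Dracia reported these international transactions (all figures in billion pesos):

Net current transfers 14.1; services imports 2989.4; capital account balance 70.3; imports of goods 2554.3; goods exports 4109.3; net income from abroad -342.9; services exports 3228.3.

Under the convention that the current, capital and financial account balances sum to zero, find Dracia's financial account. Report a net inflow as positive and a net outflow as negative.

-1535.4

Goods balance = 4109.3 - 2554.3 = 1555.0
Services balance = 3228.3 - 2989.4 = 238.9
Trade balance (goods + services) = 1555.0 + 238.9 = 1793.9
Net primary income = -342.9
Net secondary income = 14.1
Current account = 1793.9 + (-342.9) + 14.1 = 1465.1
Financial account = -(1465.1 + 70.3) = -1535.4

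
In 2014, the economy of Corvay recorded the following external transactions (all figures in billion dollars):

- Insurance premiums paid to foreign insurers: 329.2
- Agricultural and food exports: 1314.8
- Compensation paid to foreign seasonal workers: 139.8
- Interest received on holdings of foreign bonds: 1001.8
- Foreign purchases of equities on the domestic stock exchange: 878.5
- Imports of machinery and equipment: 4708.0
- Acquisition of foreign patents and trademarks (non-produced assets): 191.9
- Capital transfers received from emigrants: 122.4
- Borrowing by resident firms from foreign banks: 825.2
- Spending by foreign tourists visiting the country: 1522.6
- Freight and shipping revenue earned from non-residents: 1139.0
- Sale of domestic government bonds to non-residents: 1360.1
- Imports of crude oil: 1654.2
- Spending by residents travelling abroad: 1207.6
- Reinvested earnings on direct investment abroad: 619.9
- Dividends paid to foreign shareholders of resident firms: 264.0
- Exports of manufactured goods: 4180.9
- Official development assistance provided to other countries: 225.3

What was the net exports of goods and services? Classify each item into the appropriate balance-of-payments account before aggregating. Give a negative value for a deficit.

258.3

Goods: 4180.9 + 1314.8 - 1654.2 - 4708.0 = -866.5
Services: 1139.0 + 1522.6 - 1207.6 - 329.2 = 1124.8
Trade balance = -866.5 + 1124.8 = 258.3
(Excluded from the trade balance — primary income: compensation paid to foreign seasonal workers 139.8, interest received on holdings of foreign bonds 1001.8, reinvested earnings on direct investment abroad 619.9, dividends paid to foreign shareholders of resident firms 264.0; financial account: foreign purchases of equities on the domestic stock exchange 878.5, borrowing by resident firms from foreign banks 825.2, sale of domestic government bonds to non-residents 1360.1; capital account: acquisition of foreign patents and trademarks (non-produced assets) 191.9, capital transfers received from emigrants 122.4; secondary income: official development assistance provided to other countries 225.3.)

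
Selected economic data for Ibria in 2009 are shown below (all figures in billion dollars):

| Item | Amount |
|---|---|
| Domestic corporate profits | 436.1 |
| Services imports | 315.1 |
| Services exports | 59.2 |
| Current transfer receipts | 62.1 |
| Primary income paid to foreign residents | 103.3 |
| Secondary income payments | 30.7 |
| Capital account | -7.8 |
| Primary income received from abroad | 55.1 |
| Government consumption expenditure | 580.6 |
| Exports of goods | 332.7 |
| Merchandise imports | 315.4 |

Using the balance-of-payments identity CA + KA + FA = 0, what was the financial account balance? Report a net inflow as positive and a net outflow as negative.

263.2

Goods balance = 332.7 - 315.4 = 17.3
Services balance = 59.2 - 315.1 = -255.9
Trade balance (goods + services) = 17.3 + (-255.9) = -238.6
Net primary income = 55.1 - 103.3 = -48.2
Net secondary income = 62.1 - 30.7 = 31.4
Current account = -238.6 + (-48.2) + 31.4 = -255.4
Financial account = -(-255.4 + (-7.8)) = 263.2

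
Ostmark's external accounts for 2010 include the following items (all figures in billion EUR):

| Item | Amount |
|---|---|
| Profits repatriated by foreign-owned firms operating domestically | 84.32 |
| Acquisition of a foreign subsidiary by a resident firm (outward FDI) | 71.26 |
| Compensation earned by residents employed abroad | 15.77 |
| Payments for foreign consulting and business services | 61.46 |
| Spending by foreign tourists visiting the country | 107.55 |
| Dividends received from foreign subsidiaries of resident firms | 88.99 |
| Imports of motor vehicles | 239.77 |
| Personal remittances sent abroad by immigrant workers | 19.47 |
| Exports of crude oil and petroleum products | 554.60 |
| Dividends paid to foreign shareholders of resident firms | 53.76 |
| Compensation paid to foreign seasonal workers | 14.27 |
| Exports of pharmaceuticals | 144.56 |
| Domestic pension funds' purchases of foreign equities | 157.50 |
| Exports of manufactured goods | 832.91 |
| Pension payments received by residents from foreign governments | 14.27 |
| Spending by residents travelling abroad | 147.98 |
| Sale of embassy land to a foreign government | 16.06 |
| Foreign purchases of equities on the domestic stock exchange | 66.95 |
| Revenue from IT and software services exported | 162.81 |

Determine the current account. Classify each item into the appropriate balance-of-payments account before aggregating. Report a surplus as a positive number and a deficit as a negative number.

1300.43

Goods: 832.91 - 239.77 + 144.56 + 554.60 = 1292.30
Services: -61.46 - 147.98 + 107.55 + 162.81 = 60.92
Primary income: -53.76 + 15.77 - 84.32 + 88.99 - 14.27 = -47.59
Secondary income: -19.47 + 14.27 = -5.20
Current account = 1292.30 + 60.92 + (-47.59) + (-5.20) = 1300.43
(Excluded from the current account — financial account: acquisition of a foreign subsidiary by a resident firm (outward FDI) 71.26, domestic pension funds' purchases of foreign equities 157.50, foreign purchases of equities on the domestic stock exchange 66.95; capital account: sale of embassy land to a foreign government 16.06.)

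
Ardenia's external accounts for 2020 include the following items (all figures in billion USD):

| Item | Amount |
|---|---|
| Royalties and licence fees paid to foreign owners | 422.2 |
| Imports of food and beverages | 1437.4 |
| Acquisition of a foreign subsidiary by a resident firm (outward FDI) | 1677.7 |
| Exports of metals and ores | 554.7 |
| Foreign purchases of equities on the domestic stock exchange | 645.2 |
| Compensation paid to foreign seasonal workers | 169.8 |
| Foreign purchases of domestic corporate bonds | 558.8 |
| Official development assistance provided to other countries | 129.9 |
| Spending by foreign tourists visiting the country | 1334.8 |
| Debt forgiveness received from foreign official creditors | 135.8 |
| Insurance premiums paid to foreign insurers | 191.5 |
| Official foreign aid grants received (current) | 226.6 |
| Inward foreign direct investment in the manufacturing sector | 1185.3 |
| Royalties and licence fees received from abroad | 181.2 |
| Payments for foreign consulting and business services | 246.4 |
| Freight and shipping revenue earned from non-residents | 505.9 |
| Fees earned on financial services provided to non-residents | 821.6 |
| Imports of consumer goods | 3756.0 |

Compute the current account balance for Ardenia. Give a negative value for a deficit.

Goods: 554.7 - 3756.0 - 1437.4 = -4638.7
Services: 505.9 - 246.4 + 1334.8 - 191.5 - 422.2 + 821.6 + 181.2 = 1983.4
Primary income: -169.8
Secondary income: -129.9 + 226.6 = 96.7
Current account = (-4638.7) + 1983.4 + (-169.8) + 96.7 = -2728.4
(Excluded from the current account — financial account: acquisition of a foreign subsidiary by a resident firm (outward FDI) 1677.7, foreign purchases of equities on the domestic stock exchange 645.2, foreign purchases of domestic corporate bonds 558.8, inward foreign direct investment in the manufacturing sector 1185.3; capital account: debt forgiveness received from foreign official creditors 135.8.)

-2728.4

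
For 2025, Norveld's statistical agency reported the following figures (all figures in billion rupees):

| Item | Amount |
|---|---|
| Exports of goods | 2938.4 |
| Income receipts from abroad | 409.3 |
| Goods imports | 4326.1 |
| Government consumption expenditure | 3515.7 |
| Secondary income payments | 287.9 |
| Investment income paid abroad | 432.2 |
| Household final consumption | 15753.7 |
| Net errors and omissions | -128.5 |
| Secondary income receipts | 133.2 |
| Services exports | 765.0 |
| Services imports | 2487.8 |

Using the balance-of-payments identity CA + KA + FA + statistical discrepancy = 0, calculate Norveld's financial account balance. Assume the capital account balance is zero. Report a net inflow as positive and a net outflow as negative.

3416.6

Goods balance = 2938.4 - 4326.1 = -1387.7
Services balance = 765.0 - 2487.8 = -1722.8
Trade balance (goods + services) = -1387.7 + (-1722.8) = -3110.5
Net primary income = 409.3 - 432.2 = -22.9
Net secondary income = 133.2 - 287.9 = -154.7
Current account = -3110.5 + (-22.9) + (-154.7) = -3288.1
Financial account = -(-3288.1 + (-128.5)) = 3416.6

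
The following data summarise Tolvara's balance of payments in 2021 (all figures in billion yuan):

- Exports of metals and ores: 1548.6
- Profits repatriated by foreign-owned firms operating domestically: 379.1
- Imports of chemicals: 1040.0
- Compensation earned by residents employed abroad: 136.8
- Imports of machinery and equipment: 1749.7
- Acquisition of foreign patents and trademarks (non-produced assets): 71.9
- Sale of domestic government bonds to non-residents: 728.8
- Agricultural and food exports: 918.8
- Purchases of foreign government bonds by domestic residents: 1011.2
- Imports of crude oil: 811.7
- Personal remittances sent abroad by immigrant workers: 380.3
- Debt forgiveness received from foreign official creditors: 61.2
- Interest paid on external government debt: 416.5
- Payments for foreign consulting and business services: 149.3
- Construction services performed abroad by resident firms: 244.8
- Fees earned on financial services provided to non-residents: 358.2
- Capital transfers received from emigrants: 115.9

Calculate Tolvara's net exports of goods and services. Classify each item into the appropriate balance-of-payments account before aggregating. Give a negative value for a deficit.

Goods: 1548.6 + 918.8 - 1749.7 - 1040.0 - 811.7 = -1134.0
Services: 358.2 + 244.8 - 149.3 = 453.7
Trade balance = -1134.0 + 453.7 = -680.3
(Excluded from the trade balance — primary income: profits repatriated by foreign-owned firms operating domestically 379.1, compensation earned by residents employed abroad 136.8, interest paid on external government debt 416.5; capital account: acquisition of foreign patents and trademarks (non-produced assets) 71.9, debt forgiveness received from foreign official creditors 61.2, capital transfers received from emigrants 115.9; financial account: sale of domestic government bonds to non-residents 728.8, purchases of foreign government bonds by domestic residents 1011.2; secondary income: personal remittances sent abroad by immigrant workers 380.3.)

-680.3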